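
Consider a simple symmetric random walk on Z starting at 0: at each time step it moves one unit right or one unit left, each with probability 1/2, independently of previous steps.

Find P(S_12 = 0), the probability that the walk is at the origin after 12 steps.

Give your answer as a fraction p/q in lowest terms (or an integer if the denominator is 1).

To return to 0 after 12 steps: need exactly 6 steps of +1 and 6 of -1.
Favorable paths: C(12,6) = 924
Total paths: 2^12 = 4096
P = 924/4096 = 231/1024

Answer: 231/1024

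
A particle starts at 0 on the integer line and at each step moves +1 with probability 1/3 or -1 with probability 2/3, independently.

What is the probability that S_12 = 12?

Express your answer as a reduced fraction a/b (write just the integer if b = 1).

Answer: 1/531441

Derivation:
To reach position 12 after 12 steps: need 12 steps of +1 and 0 steps of -1.
Number of such sequences: C(12,12) = 1
Each has probability (1/3)^12 · (2/3)^0 = 1/531441
P = 1 · 1/531441 = 1/531441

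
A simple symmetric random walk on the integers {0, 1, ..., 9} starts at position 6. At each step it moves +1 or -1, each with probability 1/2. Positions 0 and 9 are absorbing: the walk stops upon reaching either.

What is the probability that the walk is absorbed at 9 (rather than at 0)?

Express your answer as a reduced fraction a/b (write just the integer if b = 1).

Symmetric walk (p = 1/2): the harmonic-function argument gives P(hit 9 before 0 | start at 6) = a/N.
P = 6/9 = 2/3

Answer: 2/3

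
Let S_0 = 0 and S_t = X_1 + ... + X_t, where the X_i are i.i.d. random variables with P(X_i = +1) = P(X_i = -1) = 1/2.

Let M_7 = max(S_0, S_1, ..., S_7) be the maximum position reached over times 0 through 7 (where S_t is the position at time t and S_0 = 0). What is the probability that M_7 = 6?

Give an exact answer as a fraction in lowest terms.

Answer: 1/128

Derivation:
Let M_7 = max(S_0,...,S_7). Use the reflection principle: for j ≥ 1, #{paths with M_7 ≥ j} = #{S_7 ≥ j} + #{S_7 ≥ j+1}.
By reflection, #{M_7 ≥ 6} = #{S_7 ≥ 6} + #{S_7 ≥ 7} = 1 + 1 = 2.
#{M_7 ≥ 7} = #{S_7 ≥ 7} + #{S_7 ≥ 8} = 1 + 0 = 1.
#{M_7 = 6} = 2 - 1 = 1.
P(M_7 = 6) = 1/128 = 1/128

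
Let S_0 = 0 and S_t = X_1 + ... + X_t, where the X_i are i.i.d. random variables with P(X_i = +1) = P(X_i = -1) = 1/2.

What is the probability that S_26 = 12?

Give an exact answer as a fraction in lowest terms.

To reach position 12 after 26 steps: need 19 steps of +1 and 7 of -1.
Favorable paths: C(26,19) = 657800
Total paths: 2^26 = 67108864
P = 657800/67108864 = 82225/8388608

Answer: 82225/8388608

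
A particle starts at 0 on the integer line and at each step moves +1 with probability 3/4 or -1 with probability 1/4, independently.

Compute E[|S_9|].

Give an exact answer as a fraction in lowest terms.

Answer: 152163/32768

Derivation:
S_9 takes values m ≡ 1 (mod 2) with |m| ≤ 9; P(S_9=m) = C(9,(9+m)/2) · (3/4)^((9+m)/2) · (1/4)^((9-m)/2).
Distribution: P(S=-9)=1/262144, P(S=-7)=27/262144, P(S=-5)=81/65536, P(S=-3)=567/65536, P(S=-1)=5103/131072, P(S=1)=15309/131072, P(S=3)=15309/65536, P(S=5)=19683/65536, P(S=7)=59049/262144, P(S=9)=19683/262144
E[|S_9|] = Σ_m |m|·P(S_9=m) = 152163/32768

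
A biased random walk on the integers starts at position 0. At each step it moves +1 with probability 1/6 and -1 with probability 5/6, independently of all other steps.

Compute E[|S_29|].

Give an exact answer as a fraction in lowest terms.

Answer: 14840643646637193928603/767617776808101937152

Derivation:
S_29 takes values m ≡ 1 (mod 2) with |m| ≤ 29; P(S_29=m) = C(29,(29+m)/2) · (1/6)^((29+m)/2) · (5/6)^((29-m)/2).
Distribution: P(S=-29)=186264514923095703125/36845653286788892983296, P(S=-27)=1080334186553955078125/36845653286788892983296, P(S=-25)=1512467861175537109375/18422826643394446491648, P(S=-23)=302493572235107421875/2046980738154938499072, P(S=-21)=786483287811279296875/4093961476309876998144, P(S=-19)=786483287811279296875/4093961476309876998144, P(S=-17)=157296657562255859375/1023490369077469249536, P(S=-15)=103366374969482421875/1023490369077469249536, P(S=-13)=227406024932861328125/4093961476309876998144, P(S=-11)=318368434906005859375/12281884428929630994432, P(S=-9)=63673686981201171875/6140942214464815497216, P(S=-7)=21996364593505859375/6140942214464815497216, P(S=-5)=4399272918701171875/4093961476309876998144, P(S=-3)=1150579071044921875/4093961476309876998144, P(S=-1)=32873687744140625/511745184538734624768, P(S=1)=6574737548828125/511745184538734624768, P(S=3)=9204632568359375/4093961476309876998144, P(S=5)=1407767333984375/4093961476309876998144, P(S=7)=281553466796875/6140942214464815497216, P(S=9)=32600927734375/6140942214464815497216, P(S=11)=6520185546875/12281884428929630994432, P(S=13)=186291015625/4093961476309876998144, P(S=15)=3387109375/1023490369077469249536, P(S=17)=206171875/1023490369077469249536, P(S=19)=41234375/4093961476309876998144, P(S=21)=1649375/4093961476309876998144, P(S=23)=25375/2046980738154938499072, P(S=25)=5075/18422826643394446491648, P(S=27)=145/36845653286788892983296, P(S=29)=1/36845653286788892983296
E[|S_29|] = Σ_m |m|·P(S_29=m) = 14840643646637193928603/767617776808101937152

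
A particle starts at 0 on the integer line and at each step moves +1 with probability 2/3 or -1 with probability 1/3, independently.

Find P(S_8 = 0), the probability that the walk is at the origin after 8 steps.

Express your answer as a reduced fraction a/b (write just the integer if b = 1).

To be at 0 after 8 steps: need exactly 4 steps of +1 and 4 of -1.
Number of such sequences: C(8,4) = 70
Each has probability (2/3)^4 · (1/3)^4 = 16/6561
P = 70 · 16/6561 = 1120/6561

Answer: 1120/6561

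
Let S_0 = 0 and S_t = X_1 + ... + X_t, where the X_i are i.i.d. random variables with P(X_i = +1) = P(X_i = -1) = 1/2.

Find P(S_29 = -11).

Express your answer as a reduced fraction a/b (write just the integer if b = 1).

Answer: 10015005/536870912

Derivation:
To reach position -11 after 29 steps: need 9 steps of +1 and 20 of -1.
Favorable paths: C(29,9) = 10015005
Total paths: 2^29 = 536870912
P = 10015005/536870912 = 10015005/536870912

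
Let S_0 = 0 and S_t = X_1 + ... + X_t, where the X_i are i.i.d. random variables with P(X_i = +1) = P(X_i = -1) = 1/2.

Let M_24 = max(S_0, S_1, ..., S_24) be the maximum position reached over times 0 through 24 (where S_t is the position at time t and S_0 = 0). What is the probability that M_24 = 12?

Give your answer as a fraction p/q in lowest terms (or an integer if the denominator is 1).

Answer: 33649/4194304

Derivation:
Let M_24 = max(S_0,...,S_24). Use the reflection principle: for j ≥ 1, #{paths with M_24 ≥ j} = #{S_24 ≥ j} + #{S_24 ≥ j+1}.
By reflection, #{M_24 ≥ 12} = #{S_24 ≥ 12} + #{S_24 ≥ 13} = 190051 + 55455 = 245506.
#{M_24 ≥ 13} = #{S_24 ≥ 13} + #{S_24 ≥ 14} = 55455 + 55455 = 110910.
#{M_24 = 12} = 245506 - 110910 = 134596.
P(M_24 = 12) = 134596/16777216 = 33649/4194304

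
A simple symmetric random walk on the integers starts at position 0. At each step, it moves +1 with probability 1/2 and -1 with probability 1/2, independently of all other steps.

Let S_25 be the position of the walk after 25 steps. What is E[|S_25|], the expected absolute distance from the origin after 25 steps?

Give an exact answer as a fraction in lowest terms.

S_25 takes values m ≡ 1 (mod 2) with |m| ≤ 25; P(S_25=m) = C(25,(25+m)/2)/2^25.
Total paths: 2^25 = 33554432
Distribution: P(S=-25)=1/33554432, P(S=-23)=25/33554432, P(S=-21)=300/33554432, P(S=-19)=2300/33554432, P(S=-17)=12650/33554432, P(S=-15)=53130/33554432, P(S=-13)=177100/33554432, P(S=-11)=480700/33554432, P(S=-9)=1081575/33554432, P(S=-7)=2042975/33554432, P(S=-5)=3268760/33554432, P(S=-3)=4457400/33554432, P(S=-1)=5200300/33554432, P(S=1)=5200300/33554432, P(S=3)=4457400/33554432, P(S=5)=3268760/33554432, P(S=7)=2042975/33554432, P(S=9)=1081575/33554432, P(S=11)=480700/33554432, P(S=13)=177100/33554432, P(S=15)=53130/33554432, P(S=17)=12650/33554432, P(S=19)=2300/33554432, P(S=21)=300/33554432, P(S=23)=25/33554432, P(S=25)=1/33554432
E[|S_25|] = Σ_m |m|·P(S_25=m) = 135207800/33554432 = 16900975/4194304

Answer: 16900975/4194304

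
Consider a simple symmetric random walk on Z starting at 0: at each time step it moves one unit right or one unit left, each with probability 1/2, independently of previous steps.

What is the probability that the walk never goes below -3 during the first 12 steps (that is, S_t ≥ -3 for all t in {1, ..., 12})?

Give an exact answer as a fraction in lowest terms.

Let f(t,s) = #length-t paths at position s with S_1..S_t all ≥ -3.
f(t,s) = f(t-1,s-1) + f(t-1,s+1) for s ≥ -3; f(t,s) = 0 for s < -3.
t=0: f(0,0)=1
t=1: f(1,-1)=1 f(1,1)=1
t=2: f(2,-2)=1 f(2,0)=2 f(2,2)=1
t=3: f(3,-3)=1 f(3,-1)=3 f(3,1)=3 f(3,3)=1
t=4: f(4,-2)=4 f(4,0)=6 f(4,2)=4 f(4,4)=1
t=5: f(5,-3)=4 f(5,-1)=10 f(5,1)=10 f(5,3)=5 f(5,5)=1
t=6: f(6,-2)=14 f(6,0)=20 f(6,2)=15 f(6,4)=6 f(6,6)=1
t=7: f(7,-3)=14 f(7,-1)=34 f(7,1)=35 f(7,3)=21 f(7,5)=7 f(7,7)=1
t=8: f(8,-2)=48 f(8,0)=69 f(8,2)=56 f(8,4)=28 f(8,6)=8 f(8,8)=1
t=9: f(9,-3)=48 f(9,-1)=117 f(9,1)=125 f(9,3)=84 f(9,5)=36 f(9,7)=9 f(9,9)=1
t=10: f(10,-2)=165 f(10,0)=242 f(10,2)=209 f(10,4)=120 f(10,6)=45 f(10,8)=10 f(10,10)=1
t=11: f(11,-3)=165 f(11,-1)=407 f(11,1)=451 f(11,3)=329 f(11,5)=165 f(11,7)=55 f(11,9)=11 f(11,11)=1
t=12: f(12,-2)=572 f(12,0)=858 f(12,2)=780 f(12,4)=494 f(12,6)=220 f(12,8)=66 f(12,10)=12 f(12,12)=1
Σ_s f(12,s) = 3003
P = 3003/4096 = 3003/4096

Answer: 3003/4096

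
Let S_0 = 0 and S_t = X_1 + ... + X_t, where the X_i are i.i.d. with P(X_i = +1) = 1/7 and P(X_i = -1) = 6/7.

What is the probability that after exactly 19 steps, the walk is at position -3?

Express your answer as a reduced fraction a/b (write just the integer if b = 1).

Answer: 27420927086592/11398895185373143

Derivation:
To reach position -3 after 19 steps: need 8 steps of +1 and 11 steps of -1.
Number of such sequences: C(19,8) = 75582
Each has probability (1/7)^8 · (6/7)^11 = 362797056/11398895185373143
P = 75582 · 362797056/11398895185373143 = 27420927086592/11398895185373143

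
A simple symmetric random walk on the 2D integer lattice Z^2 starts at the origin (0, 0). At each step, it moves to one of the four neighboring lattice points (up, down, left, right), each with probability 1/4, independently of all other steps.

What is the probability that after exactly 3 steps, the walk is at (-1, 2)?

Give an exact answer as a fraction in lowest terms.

Answer: 3/64

Derivation:
Let h be the number of horizontal steps (so 3-h are vertical). To end at (-1,2) need (h-1)/2 right-steps and ((3-h)+2)/2 up-steps.
Sum over h with 1 ≤ h ≤ 1, h ≡ 1 (mod 2), 3-h ≡ 0 (mod 2):
h=1: C(3,1)·C(1,0)·C(2,2) = 3·1·1 = 3
Total favorable: 3
Total paths: 4^3 = 64
P = 3/64 = 3/64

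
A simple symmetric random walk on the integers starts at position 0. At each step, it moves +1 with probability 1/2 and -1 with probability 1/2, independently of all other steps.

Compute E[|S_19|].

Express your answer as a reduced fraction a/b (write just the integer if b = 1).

Answer: 230945/65536

Derivation:
S_19 takes values m ≡ 1 (mod 2) with |m| ≤ 19; P(S_19=m) = C(19,(19+m)/2)/2^19.
Total paths: 2^19 = 524288
Distribution: P(S=-19)=1/524288, P(S=-17)=19/524288, P(S=-15)=171/524288, P(S=-13)=969/524288, P(S=-11)=3876/524288, P(S=-9)=11628/524288, P(S=-7)=27132/524288, P(S=-5)=50388/524288, P(S=-3)=75582/524288, P(S=-1)=92378/524288, P(S=1)=92378/524288, P(S=3)=75582/524288, P(S=5)=50388/524288, P(S=7)=27132/524288, P(S=9)=11628/524288, P(S=11)=3876/524288, P(S=13)=969/524288, P(S=15)=171/524288, P(S=17)=19/524288, P(S=19)=1/524288
E[|S_19|] = Σ_m |m|·P(S_19=m) = 1847560/524288 = 230945/65536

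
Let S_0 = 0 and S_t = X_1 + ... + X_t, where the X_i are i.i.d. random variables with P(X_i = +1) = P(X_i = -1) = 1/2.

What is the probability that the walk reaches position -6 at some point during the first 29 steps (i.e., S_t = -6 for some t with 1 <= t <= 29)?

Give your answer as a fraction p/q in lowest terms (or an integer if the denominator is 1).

Count via complement. Let g(t,s) = #length-t paths at position s with S_1..S_t all ≠ -6.
g(t,s) = g(t-1,s-1) + g(t-1,s+1) for s ≠ -6; g(t,-6) = 0.
t=0: g(0,0)=1
t=1: g(1,-1)=1 g(1,1)=1
t=2: g(2,-2)=1 g(2,0)=2 g(2,2)=1
t=3: g(3,-3)=1 g(3,-1)=3 g(3,1)=3 g(3,3)=1
t=4: g(4,-4)=1 g(4,-2)=4 g(4,0)=6 g(4,2)=4 g(4,4)=1
t=5: g(5,-5)=1 g(5,-3)=5 g(5,-1)=10 g(5,1)=10 g(5,3)=5 g(5,5)=1
t=6: g(6,-4)=6 g(6,-2)=15 g(6,0)=20 g(6,2)=15 g(6,4)=6 g(6,6)=1
t=7: g(7,-5)=6 g(7,-3)=21 g(7,-1)=35 g(7,1)=35 g(7,3)=21 g(7,5)=7 g(7,7)=1
t=8: g(8,-4)=27 g(8,-2)=56 g(8,0)=70 g(8,2)=56 g(8,4)=28 g(8,6)=8 g(8,8)=1
t=9: g(9,-5)=27 g(9,-3)=83 g(9,-1)=126 g(9,1)=126 g(9,3)=84 g(9,5)=36 g(9,7)=9 g(9,9)=1
t=10: g(10,-4)=110 g(10,-2)=209 g(10,0)=252 g(10,2)=210 g(10,4)=120 g(10,6)=45 g(10,8)=10 g(10,10)=1
t=11: g(11,-5)=110 g(11,-3)=319 g(11,-1)=461 g(11,1)=462 g(11,3)=330 g(11,5)=165 g(11,7)=55 g(11,9)=11 g(11,11)=1
t=12: g(12,-4)=429 g(12,-2)=780 g(12,0)=923 g(12,2)=792 g(12,4)=495 g(12,6)=220 g(12,8)=66 g(12,10)=12 g(12,12)=1
t=13: g(13,-5)=429 g(13,-3)=1209 g(13,-1)=1703 g(13,1)=1715 g(13,3)=1287 g(13,5)=715 g(13,7)=286 g(13,9)=78 g(13,11)=13 g(13,13)=1
t=14: g(14,-4)=1638 g(14,-2)=2912 g(14,0)=3418 g(14,2)=3002 g(14,4)=2002 g(14,6)=1001 g(14,8)=364 g(14,10)=91 g(14,12)=14 g(14,14)=1
t=15: g(15,-5)=1638 g(15,-3)=4550 g(15,-1)=6330 g(15,1)=6420 g(15,3)=5004 g(15,5)=3003 g(15,7)=1365 g(15,9)=455 g(15,11)=105 g(15,13)=15 g(15,15)=1
t=16: g(16,-4)=6188 g(16,-2)=10880 g(16,0)=12750 g(16,2)=11424 g(16,4)=8007 g(16,6)=4368 g(16,8)=1820 g(16,10)=560 g(16,12)=120 g(16,14)=16 g(16,16)=1
t=17: g(17,-5)=6188 g(17,-3)=17068 g(17,-1)=23630 g(17,1)=24174 g(17,3)=19431 g(17,5)=12375 g(17,7)=6188 g(17,9)=2380 g(17,11)=680 g(17,13)=136 g(17,15)=17 g(17,17)=1
t=18: g(18,-4)=23256 g(18,-2)=40698 g(18,0)=47804 g(18,2)=43605 g(18,4)=31806 g(18,6)=18563 g(18,8)=8568 g(18,10)=3060 g(18,12)=816 g(18,14)=153 g(18,16)=18 g(18,18)=1
t=19: g(19,-5)=23256 g(19,-3)=63954 g(19,-1)=88502 g(19,1)=91409 g(19,3)=75411 g(19,5)=50369 g(19,7)=27131 g(19,9)=11628 g(19,11)=3876 g(19,13)=969 g(19,15)=171 g(19,17)=19 g(19,19)=1
t=20: g(20,-4)=87210 g(20,-2)=152456 g(20,0)=179911 g(20,2)=166820 g(20,4)=125780 g(20,6)=77500 g(20,8)=38759 g(20,10)=15504 g(20,12)=4845 g(20,14)=1140 g(20,16)=190 g(20,18)=20 g(20,20)=1
t=21: g(21,-5)=87210 g(21,-3)=239666 g(21,-1)=332367 g(21,1)=346731 g(21,3)=292600 g(21,5)=203280 g(21,7)=116259 g(21,9)=54263 g(21,11)=20349 g(21,13)=5985 g(21,15)=1330 g(21,17)=210 g(21,19)=21 g(21,21)=1
t=22: g(22,-4)=326876 g(22,-2)=572033 g(22,0)=679098 g(22,2)=639331 g(22,4)=495880 g(22,6)=319539 g(22,8)=170522 g(22,10)=74612 g(22,12)=26334 g(22,14)=7315 g(22,16)=1540 g(22,18)=231 g(22,20)=22 g(22,22)=1
t=23: g(23,-5)=326876 g(23,-3)=898909 g(23,-1)=1251131 g(23,1)=1318429 g(23,3)=1135211 g(23,5)=815419 g(23,7)=490061 g(23,9)=245134 g(23,11)=100946 g(23,13)=33649 g(23,15)=8855 g(23,17)=1771 g(23,19)=253 g(23,21)=23 g(23,23)=1
t=24: g(24,-4)=1225785 g(24,-2)=2150040 g(24,0)=2569560 g(24,2)=2453640 g(24,4)=1950630 g(24,6)=1305480 g(24,8)=735195 g(24,10)=346080 g(24,12)=134595 g(24,14)=42504 g(24,16)=10626 g(24,18)=2024 g(24,20)=276 g(24,22)=24 g(24,24)=1
t=25: g(25,-5)=1225785 g(25,-3)=3375825 g(25,-1)=4719600 g(25,1)=5023200 g(25,3)=4404270 g(25,5)=3256110 g(25,7)=2040675 g(25,9)=1081275 g(25,11)=480675 g(25,13)=177099 g(25,15)=53130 g(25,17)=12650 g(25,19)=2300 g(25,21)=300 g(25,23)=25 g(25,25)=1
t=26: g(26,-4)=4601610 g(26,-2)=8095425 g(26,0)=9742800 g(26,2)=9427470 g(26,4)=7660380 g(26,6)=5296785 g(26,8)=3121950 g(26,10)=1561950 g(26,12)=657774 g(26,14)=230229 g(26,16)=65780 g(26,18)=14950 g(26,20)=2600 g(26,22)=325 g(26,24)=26 g(26,26)=1
t=27: g(27,-5)=4601610 g(27,-3)=12697035 g(27,-1)=17838225 g(27,1)=19170270 g(27,3)=17087850 g(27,5)=12957165 g(27,7)=8418735 g(27,9)=4683900 g(27,11)=2219724 g(27,13)=888003 g(27,15)=296009 g(27,17)=80730 g(27,19)=17550 g(27,21)=2925 g(27,23)=351 g(27,25)=27 g(27,27)=1
t=28: g(28,-4)=17298645 g(28,-2)=30535260 g(28,0)=37008495 g(28,2)=36258120 g(28,4)=30045015 g(28,6)=21375900 g(28,8)=13102635 g(28,10)=6903624 g(28,12)=3107727 g(28,14)=1184012 g(28,16)=376739 g(28,18)=98280 g(28,20)=20475 g(28,22)=3276 g(28,24)=378 g(28,26)=28 g(28,28)=1
t=29: g(29,-5)=17298645 g(29,-3)=47833905 g(29,-1)=67543755 g(29,1)=73266615 g(29,3)=66303135 g(29,5)=51420915 g(29,7)=34478535 g(29,9)=20006259 g(29,11)=10011351 g(29,13)=4291739 g(29,15)=1560751 g(29,17)=475019 g(29,19)=118755 g(29,21)=23751 g(29,23)=3654 g(29,25)=406 g(29,27)=29 g(29,29)=1
Paths never hitting -6: Σ_s g(29,s) = 394637220
Paths hitting -6: 2^29 - 394637220 = 142233692
P = 142233692/536870912 = 35558423/134217728

Answer: 35558423/134217728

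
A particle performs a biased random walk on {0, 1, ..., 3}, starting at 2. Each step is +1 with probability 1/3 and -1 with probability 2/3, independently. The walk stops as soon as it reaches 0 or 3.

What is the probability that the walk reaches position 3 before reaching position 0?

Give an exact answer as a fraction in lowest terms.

Biased walk: p = 1/3, q = 2/3, r = q/p = 2
Gambler's ruin: P(hit 3 before 0 | start at 2) = (1 - r^a)/(1 - r^N)
r^2 = 4; r^3 = 8
P = (1 - 4) / (1 - 8) = -3 / -7 = 3/7

Answer: 3/7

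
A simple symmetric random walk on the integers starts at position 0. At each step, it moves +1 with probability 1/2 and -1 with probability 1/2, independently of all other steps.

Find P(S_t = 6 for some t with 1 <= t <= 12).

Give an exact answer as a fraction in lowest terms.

Count via complement. Let g(t,s) = #length-t paths at position s with S_1..S_t all ≠ 6.
g(t,s) = g(t-1,s-1) + g(t-1,s+1) for s ≠ 6; g(t,6) = 0.
t=0: g(0,0)=1
t=1: g(1,-1)=1 g(1,1)=1
t=2: g(2,-2)=1 g(2,0)=2 g(2,2)=1
t=3: g(3,-3)=1 g(3,-1)=3 g(3,1)=3 g(3,3)=1
t=4: g(4,-4)=1 g(4,-2)=4 g(4,0)=6 g(4,2)=4 g(4,4)=1
t=5: g(5,-5)=1 g(5,-3)=5 g(5,-1)=10 g(5,1)=10 g(5,3)=5 g(5,5)=1
t=6: g(6,-6)=1 g(6,-4)=6 g(6,-2)=15 g(6,0)=20 g(6,2)=15 g(6,4)=6
t=7: g(7,-7)=1 g(7,-5)=7 g(7,-3)=21 g(7,-1)=35 g(7,1)=35 g(7,3)=21 g(7,5)=6
t=8: g(8,-8)=1 g(8,-6)=8 g(8,-4)=28 g(8,-2)=56 g(8,0)=70 g(8,2)=56 g(8,4)=27
t=9: g(9,-9)=1 g(9,-7)=9 g(9,-5)=36 g(9,-3)=84 g(9,-1)=126 g(9,1)=126 g(9,3)=83 g(9,5)=27
t=10: g(10,-10)=1 g(10,-8)=10 g(10,-6)=45 g(10,-4)=120 g(10,-2)=210 g(10,0)=252 g(10,2)=209 g(10,4)=110
t=11: g(11,-11)=1 g(11,-9)=11 g(11,-7)=55 g(11,-5)=165 g(11,-3)=330 g(11,-1)=462 g(11,1)=461 g(11,3)=319 g(11,5)=110
t=12: g(12,-12)=1 g(12,-10)=12 g(12,-8)=66 g(12,-6)=220 g(12,-4)=495 g(12,-2)=792 g(12,0)=923 g(12,2)=780 g(12,4)=429
Paths never hitting 6: Σ_s g(12,s) = 3718
Paths hitting 6: 2^12 - 3718 = 378
P = 378/4096 = 189/2048

Answer: 189/2048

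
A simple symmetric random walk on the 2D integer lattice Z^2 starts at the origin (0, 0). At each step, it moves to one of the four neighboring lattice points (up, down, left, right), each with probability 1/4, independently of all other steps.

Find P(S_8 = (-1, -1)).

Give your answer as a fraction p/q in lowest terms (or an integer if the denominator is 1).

Let h be the number of horizontal steps (so 8-h are vertical). To end at (-1,-1) need (h-1)/2 right-steps and ((8-h)-1)/2 up-steps.
Sum over h with 1 ≤ h ≤ 7, h ≡ 1 (mod 2), 8-h ≡ 1 (mod 2):
h=1: C(8,1)·C(1,0)·C(7,3) = 8·1·35 = 280
h=3: C(8,3)·C(3,1)·C(5,2) = 56·3·10 = 1680
h=5: C(8,5)·C(5,2)·C(3,1) = 56·10·3 = 1680
h=7: C(8,7)·C(7,3)·C(1,0) = 8·35·1 = 280
Total favorable: 3920
Total paths: 4^8 = 65536
P = 3920/65536 = 245/4096

Answer: 245/4096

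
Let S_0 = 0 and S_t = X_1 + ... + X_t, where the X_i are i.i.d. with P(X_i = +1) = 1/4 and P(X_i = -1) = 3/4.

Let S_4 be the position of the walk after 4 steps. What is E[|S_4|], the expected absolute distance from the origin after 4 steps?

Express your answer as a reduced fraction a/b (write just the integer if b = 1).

S_4 takes values m ≡ 0 (mod 2) with |m| ≤ 4; P(S_4=m) = C(4,(4+m)/2) · (1/4)^((4+m)/2) · (3/4)^((4-m)/2).
Distribution: P(S=-4)=81/256, P(S=-2)=27/64, P(S=0)=27/128, P(S=2)=3/64, P(S=4)=1/256
E[|S_4|] = Σ_m |m|·P(S_4=m) = 71/32

Answer: 71/32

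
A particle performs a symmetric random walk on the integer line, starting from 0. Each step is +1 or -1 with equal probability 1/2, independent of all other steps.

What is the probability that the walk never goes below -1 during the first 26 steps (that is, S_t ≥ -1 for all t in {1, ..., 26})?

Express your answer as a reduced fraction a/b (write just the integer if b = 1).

Let f(t,s) = #length-t paths at position s with S_1..S_t all ≥ -1.
f(t,s) = f(t-1,s-1) + f(t-1,s+1) for s ≥ -1; f(t,s) = 0 for s < -1.
t=0: f(0,0)=1
t=1: f(1,-1)=1 f(1,1)=1
t=2: f(2,0)=2 f(2,2)=1
t=3: f(3,-1)=2 f(3,1)=3 f(3,3)=1
t=4: f(4,0)=5 f(4,2)=4 f(4,4)=1
t=5: f(5,-1)=5 f(5,1)=9 f(5,3)=5 f(5,5)=1
t=6: f(6,0)=14 f(6,2)=14 f(6,4)=6 f(6,6)=1
t=7: f(7,-1)=14 f(7,1)=28 f(7,3)=20 f(7,5)=7 f(7,7)=1
t=8: f(8,0)=42 f(8,2)=48 f(8,4)=27 f(8,6)=8 f(8,8)=1
t=9: f(9,-1)=42 f(9,1)=90 f(9,3)=75 f(9,5)=35 f(9,7)=9 f(9,9)=1
t=10: f(10,0)=132 f(10,2)=165 f(10,4)=110 f(10,6)=44 f(10,8)=10 f(10,10)=1
t=11: f(11,-1)=132 f(11,1)=297 f(11,3)=275 f(11,5)=154 f(11,7)=54 f(11,9)=11 f(11,11)=1
t=12: f(12,0)=429 f(12,2)=572 f(12,4)=429 f(12,6)=208 f(12,8)=65 f(12,10)=12 f(12,12)=1
t=13: f(13,-1)=429 f(13,1)=1001 f(13,3)=1001 f(13,5)=637 f(13,7)=273 f(13,9)=77 f(13,11)=13 f(13,13)=1
t=14: f(14,0)=1430 f(14,2)=2002 f(14,4)=1638 f(14,6)=910 f(14,8)=350 f(14,10)=90 f(14,12)=14 f(14,14)=1
t=15: f(15,-1)=1430 f(15,1)=3432 f(15,3)=3640 f(15,5)=2548 f(15,7)=1260 f(15,9)=440 f(15,11)=104 f(15,13)=15 f(15,15)=1
t=16: f(16,0)=4862 f(16,2)=7072 f(16,4)=6188 f(16,6)=3808 f(16,8)=1700 f(16,10)=544 f(16,12)=119 f(16,14)=16 f(16,16)=1
t=17: f(17,-1)=4862 f(17,1)=11934 f(17,3)=13260 f(17,5)=9996 f(17,7)=5508 f(17,9)=2244 f(17,11)=663 f(17,13)=135 f(17,15)=17 f(17,17)=1
t=18: f(18,0)=16796 f(18,2)=25194 f(18,4)=23256 f(18,6)=15504 f(18,8)=7752 f(18,10)=2907 f(18,12)=798 f(18,14)=152 f(18,16)=18 f(18,18)=1
t=19: f(19,-1)=16796 f(19,1)=41990 f(19,3)=48450 f(19,5)=38760 f(19,7)=23256 f(19,9)=10659 f(19,11)=3705 f(19,13)=950 f(19,15)=170 f(19,17)=19 f(19,19)=1
t=20: f(20,0)=58786 f(20,2)=90440 f(20,4)=87210 f(20,6)=62016 f(20,8)=33915 f(20,10)=14364 f(20,12)=4655 f(20,14)=1120 f(20,16)=189 f(20,18)=20 f(20,20)=1
t=21: f(21,-1)=58786 f(21,1)=149226 f(21,3)=177650 f(21,5)=149226 f(21,7)=95931 f(21,9)=48279 f(21,11)=19019 f(21,13)=5775 f(21,15)=1309 f(21,17)=209 f(21,19)=21 f(21,21)=1
t=22: f(22,0)=208012 f(22,2)=326876 f(22,4)=326876 f(22,6)=245157 f(22,8)=144210 f(22,10)=67298 f(22,12)=24794 f(22,14)=7084 f(22,16)=1518 f(22,18)=230 f(22,20)=22 f(22,22)=1
t=23: f(23,-1)=208012 f(23,1)=534888 f(23,3)=653752 f(23,5)=572033 f(23,7)=389367 f(23,9)=211508 f(23,11)=92092 f(23,13)=31878 f(23,15)=8602 f(23,17)=1748 f(23,19)=252 f(23,21)=23 f(23,23)=1
t=24: f(24,0)=742900 f(24,2)=1188640 f(24,4)=1225785 f(24,6)=961400 f(24,8)=600875 f(24,10)=303600 f(24,12)=123970 f(24,14)=40480 f(24,16)=10350 f(24,18)=2000 f(24,20)=275 f(24,22)=24 f(24,24)=1
t=25: f(25,-1)=742900 f(25,1)=1931540 f(25,3)=2414425 f(25,5)=2187185 f(25,7)=1562275 f(25,9)=904475 f(25,11)=427570 f(25,13)=164450 f(25,15)=50830 f(25,17)=12350 f(25,19)=2275 f(25,21)=299 f(25,23)=25 f(25,25)=1
t=26: f(26,0)=2674440 f(26,2)=4345965 f(26,4)=4601610 f(26,6)=3749460 f(26,8)=2466750 f(26,10)=1332045 f(26,12)=592020 f(26,14)=215280 f(26,16)=63180 f(26,18)=14625 f(26,20)=2574 f(26,22)=324 f(26,24)=26 f(26,26)=1
Σ_s f(26,s) = 20058300
P = 20058300/67108864 = 5014575/16777216

Answer: 5014575/16777216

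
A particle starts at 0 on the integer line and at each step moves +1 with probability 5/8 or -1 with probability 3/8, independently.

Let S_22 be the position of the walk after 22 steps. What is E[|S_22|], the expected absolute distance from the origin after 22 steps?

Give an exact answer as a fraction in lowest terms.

S_22 takes values m ≡ 0 (mod 2) with |m| ≤ 22; P(S_22=m) = C(22,(22+m)/2) · (5/8)^((22+m)/2) · (3/8)^((22-m)/2).
Distribution: P(S=-22)=31381059609/73786976294838206464, P(S=-20)=575319426165/36893488147419103232, P(S=-18)=20136179915775/73786976294838206464, P(S=-16)=55933833099375/18446744073709551616, P(S=-14)=1771238048146875/73786976294838206464, P(S=-12)=5313714144440625/36893488147419103232, P(S=-10)=50185078030828125/73786976294838206464, P(S=-8)=11948828102578125/4611686018427387904, P(S=-6)=298720702564453125/36893488147419103232, P(S=-4)=387230540361328125/18446744073709551616, P(S=-2)=1677999008232421875/36893488147419103232, P(S=0)=762726821923828125/9223372036854775808, P(S=2)=4661108356201171875/36893488147419103232, P(S=4)=2987889971923828125/18446744073709551616, P(S=6)=6402621368408203125/36893488147419103232, P(S=8)=711402374267578125/4611686018427387904, P(S=10)=8299694366455078125/73786976294838206464, P(S=12)=2441086578369140625/36893488147419103232, P(S=14)=2260265350341796875/73786976294838206464, P(S=16)=198268890380859375/18446744073709551616, P(S=18)=198268890380859375/73786976294838206464, P(S=20)=15735626220703125/36893488147419103232, P(S=22)=2384185791015625/73786976294838206464
E[|S_22|] = Σ_m |m|·P(S_22=m) = 27699263886198194653/4611686018427387904

Answer: 27699263886198194653/4611686018427387904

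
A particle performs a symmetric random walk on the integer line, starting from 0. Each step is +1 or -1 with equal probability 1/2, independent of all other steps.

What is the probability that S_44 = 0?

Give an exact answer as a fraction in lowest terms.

To return to 0 after 44 steps: need exactly 22 steps of +1 and 22 of -1.
Favorable paths: C(44,22) = 2104098963720
Total paths: 2^44 = 17592186044416
P = 2104098963720/17592186044416 = 263012370465/2199023255552

Answer: 263012370465/2199023255552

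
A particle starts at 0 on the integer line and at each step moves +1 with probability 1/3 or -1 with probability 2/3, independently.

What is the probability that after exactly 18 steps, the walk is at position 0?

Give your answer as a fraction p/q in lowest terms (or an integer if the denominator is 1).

To be at 0 after 18 steps: need exactly 9 steps of +1 and 9 of -1.
Number of such sequences: C(18,9) = 48620
Each has probability (1/3)^9 · (2/3)^9 = 512/387420489
P = 48620 · 512/387420489 = 24893440/387420489

Answer: 24893440/387420489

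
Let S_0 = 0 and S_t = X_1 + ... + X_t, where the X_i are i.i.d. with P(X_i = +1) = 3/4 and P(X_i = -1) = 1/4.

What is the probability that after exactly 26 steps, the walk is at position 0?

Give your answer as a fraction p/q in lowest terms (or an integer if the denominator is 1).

To be at 0 after 26 steps: need exactly 13 steps of +1 and 13 of -1.
Number of such sequences: C(26,13) = 10400600
Each has probability (3/4)^13 · (1/4)^13 = 1594323/4503599627370496
P = 10400600 · 1594323/4503599627370496 = 2072739474225/562949953421312

Answer: 2072739474225/562949953421312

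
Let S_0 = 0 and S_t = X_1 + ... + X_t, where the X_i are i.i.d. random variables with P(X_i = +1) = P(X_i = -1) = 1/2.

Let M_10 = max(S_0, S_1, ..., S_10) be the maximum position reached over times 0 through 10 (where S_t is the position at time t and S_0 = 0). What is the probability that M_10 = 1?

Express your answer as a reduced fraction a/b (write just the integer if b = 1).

Let M_10 = max(S_0,...,S_10). Use the reflection principle: for j ≥ 1, #{paths with M_10 ≥ j} = #{S_10 ≥ j} + #{S_10 ≥ j+1}.
By reflection, #{M_10 ≥ 1} = #{S_10 ≥ 1} + #{S_10 ≥ 2} = 386 + 386 = 772.
#{M_10 ≥ 2} = #{S_10 ≥ 2} + #{S_10 ≥ 3} = 386 + 176 = 562.
#{M_10 = 1} = 772 - 562 = 210.
P(M_10 = 1) = 210/1024 = 105/512

Answer: 105/512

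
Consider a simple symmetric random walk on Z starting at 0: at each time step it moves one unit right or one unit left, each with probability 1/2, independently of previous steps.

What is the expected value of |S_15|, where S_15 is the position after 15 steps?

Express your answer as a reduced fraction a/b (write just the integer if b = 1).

Answer: 6435/2048

Derivation:
S_15 takes values m ≡ 1 (mod 2) with |m| ≤ 15; P(S_15=m) = C(15,(15+m)/2)/2^15.
Total paths: 2^15 = 32768
Distribution: P(S=-15)=1/32768, P(S=-13)=15/32768, P(S=-11)=105/32768, P(S=-9)=455/32768, P(S=-7)=1365/32768, P(S=-5)=3003/32768, P(S=-3)=5005/32768, P(S=-1)=6435/32768, P(S=1)=6435/32768, P(S=3)=5005/32768, P(S=5)=3003/32768, P(S=7)=1365/32768, P(S=9)=455/32768, P(S=11)=105/32768, P(S=13)=15/32768, P(S=15)=1/32768
E[|S_15|] = Σ_m |m|·P(S_15=m) = 102960/32768 = 6435/2048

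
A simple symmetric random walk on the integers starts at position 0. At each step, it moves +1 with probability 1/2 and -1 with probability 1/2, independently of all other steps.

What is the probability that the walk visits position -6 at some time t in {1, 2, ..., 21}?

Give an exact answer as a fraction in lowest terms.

Answer: 24805/131072

Derivation:
Count via complement. Let g(t,s) = #length-t paths at position s with S_1..S_t all ≠ -6.
g(t,s) = g(t-1,s-1) + g(t-1,s+1) for s ≠ -6; g(t,-6) = 0.
t=0: g(0,0)=1
t=1: g(1,-1)=1 g(1,1)=1
t=2: g(2,-2)=1 g(2,0)=2 g(2,2)=1
t=3: g(3,-3)=1 g(3,-1)=3 g(3,1)=3 g(3,3)=1
t=4: g(4,-4)=1 g(4,-2)=4 g(4,0)=6 g(4,2)=4 g(4,4)=1
t=5: g(5,-5)=1 g(5,-3)=5 g(5,-1)=10 g(5,1)=10 g(5,3)=5 g(5,5)=1
t=6: g(6,-4)=6 g(6,-2)=15 g(6,0)=20 g(6,2)=15 g(6,4)=6 g(6,6)=1
t=7: g(7,-5)=6 g(7,-3)=21 g(7,-1)=35 g(7,1)=35 g(7,3)=21 g(7,5)=7 g(7,7)=1
t=8: g(8,-4)=27 g(8,-2)=56 g(8,0)=70 g(8,2)=56 g(8,4)=28 g(8,6)=8 g(8,8)=1
t=9: g(9,-5)=27 g(9,-3)=83 g(9,-1)=126 g(9,1)=126 g(9,3)=84 g(9,5)=36 g(9,7)=9 g(9,9)=1
t=10: g(10,-4)=110 g(10,-2)=209 g(10,0)=252 g(10,2)=210 g(10,4)=120 g(10,6)=45 g(10,8)=10 g(10,10)=1
t=11: g(11,-5)=110 g(11,-3)=319 g(11,-1)=461 g(11,1)=462 g(11,3)=330 g(11,5)=165 g(11,7)=55 g(11,9)=11 g(11,11)=1
t=12: g(12,-4)=429 g(12,-2)=780 g(12,0)=923 g(12,2)=792 g(12,4)=495 g(12,6)=220 g(12,8)=66 g(12,10)=12 g(12,12)=1
t=13: g(13,-5)=429 g(13,-3)=1209 g(13,-1)=1703 g(13,1)=1715 g(13,3)=1287 g(13,5)=715 g(13,7)=286 g(13,9)=78 g(13,11)=13 g(13,13)=1
t=14: g(14,-4)=1638 g(14,-2)=2912 g(14,0)=3418 g(14,2)=3002 g(14,4)=2002 g(14,6)=1001 g(14,8)=364 g(14,10)=91 g(14,12)=14 g(14,14)=1
t=15: g(15,-5)=1638 g(15,-3)=4550 g(15,-1)=6330 g(15,1)=6420 g(15,3)=5004 g(15,5)=3003 g(15,7)=1365 g(15,9)=455 g(15,11)=105 g(15,13)=15 g(15,15)=1
t=16: g(16,-4)=6188 g(16,-2)=10880 g(16,0)=12750 g(16,2)=11424 g(16,4)=8007 g(16,6)=4368 g(16,8)=1820 g(16,10)=560 g(16,12)=120 g(16,14)=16 g(16,16)=1
t=17: g(17,-5)=6188 g(17,-3)=17068 g(17,-1)=23630 g(17,1)=24174 g(17,3)=19431 g(17,5)=12375 g(17,7)=6188 g(17,9)=2380 g(17,11)=680 g(17,13)=136 g(17,15)=17 g(17,17)=1
t=18: g(18,-4)=23256 g(18,-2)=40698 g(18,0)=47804 g(18,2)=43605 g(18,4)=31806 g(18,6)=18563 g(18,8)=8568 g(18,10)=3060 g(18,12)=816 g(18,14)=153 g(18,16)=18 g(18,18)=1
t=19: g(19,-5)=23256 g(19,-3)=63954 g(19,-1)=88502 g(19,1)=91409 g(19,3)=75411 g(19,5)=50369 g(19,7)=27131 g(19,9)=11628 g(19,11)=3876 g(19,13)=969 g(19,15)=171 g(19,17)=19 g(19,19)=1
t=20: g(20,-4)=87210 g(20,-2)=152456 g(20,0)=179911 g(20,2)=166820 g(20,4)=125780 g(20,6)=77500 g(20,8)=38759 g(20,10)=15504 g(20,12)=4845 g(20,14)=1140 g(20,16)=190 g(20,18)=20 g(20,20)=1
t=21: g(21,-5)=87210 g(21,-3)=239666 g(21,-1)=332367 g(21,1)=346731 g(21,3)=292600 g(21,5)=203280 g(21,7)=116259 g(21,9)=54263 g(21,11)=20349 g(21,13)=5985 g(21,15)=1330 g(21,17)=210 g(21,19)=21 g(21,21)=1
Paths never hitting -6: Σ_s g(21,s) = 1700272
Paths hitting -6: 2^21 - 1700272 = 396880
P = 396880/2097152 = 24805/131072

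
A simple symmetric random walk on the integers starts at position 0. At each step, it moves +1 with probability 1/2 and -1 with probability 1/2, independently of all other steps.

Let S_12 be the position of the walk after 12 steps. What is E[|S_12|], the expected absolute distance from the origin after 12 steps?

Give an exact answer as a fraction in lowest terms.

Answer: 693/256

Derivation:
S_12 takes values m ≡ 0 (mod 2) with |m| ≤ 12; P(S_12=m) = C(12,(12+m)/2)/2^12.
Total paths: 2^12 = 4096
Distribution: P(S=-12)=1/4096, P(S=-10)=12/4096, P(S=-8)=66/4096, P(S=-6)=220/4096, P(S=-4)=495/4096, P(S=-2)=792/4096, P(S=0)=924/4096, P(S=2)=792/4096, P(S=4)=495/4096, P(S=6)=220/4096, P(S=8)=66/4096, P(S=10)=12/4096, P(S=12)=1/4096
E[|S_12|] = Σ_m |m|·P(S_12=m) = 11088/4096 = 693/256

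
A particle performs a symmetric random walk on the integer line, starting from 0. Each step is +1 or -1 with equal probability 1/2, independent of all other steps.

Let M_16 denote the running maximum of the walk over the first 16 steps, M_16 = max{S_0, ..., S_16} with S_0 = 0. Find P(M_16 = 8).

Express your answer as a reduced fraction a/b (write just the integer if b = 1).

Let M_16 = max(S_0,...,S_16). Use the reflection principle: for j ≥ 1, #{paths with M_16 ≥ j} = #{S_16 ≥ j} + #{S_16 ≥ j+1}.
By reflection, #{M_16 ≥ 8} = #{S_16 ≥ 8} + #{S_16 ≥ 9} = 2517 + 697 = 3214.
#{M_16 ≥ 9} = #{S_16 ≥ 9} + #{S_16 ≥ 10} = 697 + 697 = 1394.
#{M_16 = 8} = 3214 - 1394 = 1820.
P(M_16 = 8) = 1820/65536 = 455/16384

Answer: 455/16384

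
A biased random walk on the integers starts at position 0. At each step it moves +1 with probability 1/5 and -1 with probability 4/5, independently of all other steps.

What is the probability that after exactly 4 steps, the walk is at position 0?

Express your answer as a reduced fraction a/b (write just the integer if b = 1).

Answer: 96/625

Derivation:
To be at 0 after 4 steps: need exactly 2 steps of +1 and 2 of -1.
Number of such sequences: C(4,2) = 6
Each has probability (1/5)^2 · (4/5)^2 = 16/625
P = 6 · 16/625 = 96/625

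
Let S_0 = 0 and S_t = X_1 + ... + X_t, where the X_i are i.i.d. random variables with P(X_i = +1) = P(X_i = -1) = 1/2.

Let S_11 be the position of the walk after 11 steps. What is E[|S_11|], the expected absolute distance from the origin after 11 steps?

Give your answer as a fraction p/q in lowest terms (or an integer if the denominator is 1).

S_11 takes values m ≡ 1 (mod 2) with |m| ≤ 11; P(S_11=m) = C(11,(11+m)/2)/2^11.
Total paths: 2^11 = 2048
Distribution: P(S=-11)=1/2048, P(S=-9)=11/2048, P(S=-7)=55/2048, P(S=-5)=165/2048, P(S=-3)=330/2048, P(S=-1)=462/2048, P(S=1)=462/2048, P(S=3)=330/2048, P(S=5)=165/2048, P(S=7)=55/2048, P(S=9)=11/2048, P(S=11)=1/2048
E[|S_11|] = Σ_m |m|·P(S_11=m) = 5544/2048 = 693/256

Answer: 693/256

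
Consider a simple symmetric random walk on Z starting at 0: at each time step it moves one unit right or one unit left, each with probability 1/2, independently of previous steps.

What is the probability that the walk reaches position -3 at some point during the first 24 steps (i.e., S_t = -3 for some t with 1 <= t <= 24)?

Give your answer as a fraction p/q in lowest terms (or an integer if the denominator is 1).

Answer: 2270193/4194304

Derivation:
Count via complement. Let g(t,s) = #length-t paths at position s with S_1..S_t all ≠ -3.
g(t,s) = g(t-1,s-1) + g(t-1,s+1) for s ≠ -3; g(t,-3) = 0.
t=0: g(0,0)=1
t=1: g(1,-1)=1 g(1,1)=1
t=2: g(2,-2)=1 g(2,0)=2 g(2,2)=1
t=3: g(3,-1)=3 g(3,1)=3 g(3,3)=1
t=4: g(4,-2)=3 g(4,0)=6 g(4,2)=4 g(4,4)=1
t=5: g(5,-1)=9 g(5,1)=10 g(5,3)=5 g(5,5)=1
t=6: g(6,-2)=9 g(6,0)=19 g(6,2)=15 g(6,4)=6 g(6,6)=1
t=7: g(7,-1)=28 g(7,1)=34 g(7,3)=21 g(7,5)=7 g(7,7)=1
t=8: g(8,-2)=28 g(8,0)=62 g(8,2)=55 g(8,4)=28 g(8,6)=8 g(8,8)=1
t=9: g(9,-1)=90 g(9,1)=117 g(9,3)=83 g(9,5)=36 g(9,7)=9 g(9,9)=1
t=10: g(10,-2)=90 g(10,0)=207 g(10,2)=200 g(10,4)=119 g(10,6)=45 g(10,8)=10 g(10,10)=1
t=11: g(11,-1)=297 g(11,1)=407 g(11,3)=319 g(11,5)=164 g(11,7)=55 g(11,9)=11 g(11,11)=1
t=12: g(12,-2)=297 g(12,0)=704 g(12,2)=726 g(12,4)=483 g(12,6)=219 g(12,8)=66 g(12,10)=12 g(12,12)=1
t=13: g(13,-1)=1001 g(13,1)=1430 g(13,3)=1209 g(13,5)=702 g(13,7)=285 g(13,9)=78 g(13,11)=13 g(13,13)=1
t=14: g(14,-2)=1001 g(14,0)=2431 g(14,2)=2639 g(14,4)=1911 g(14,6)=987 g(14,8)=363 g(14,10)=91 g(14,12)=14 g(14,14)=1
t=15: g(15,-1)=3432 g(15,1)=5070 g(15,3)=4550 g(15,5)=2898 g(15,7)=1350 g(15,9)=454 g(15,11)=105 g(15,13)=15 g(15,15)=1
t=16: g(16,-2)=3432 g(16,0)=8502 g(16,2)=9620 g(16,4)=7448 g(16,6)=4248 g(16,8)=1804 g(16,10)=559 g(16,12)=120 g(16,14)=16 g(16,16)=1
t=17: g(17,-1)=11934 g(17,1)=18122 g(17,3)=17068 g(17,5)=11696 g(17,7)=6052 g(17,9)=2363 g(17,11)=679 g(17,13)=136 g(17,15)=17 g(17,17)=1
t=18: g(18,-2)=11934 g(18,0)=30056 g(18,2)=35190 g(18,4)=28764 g(18,6)=17748 g(18,8)=8415 g(18,10)=3042 g(18,12)=815 g(18,14)=153 g(18,16)=18 g(18,18)=1
t=19: g(19,-1)=41990 g(19,1)=65246 g(19,3)=63954 g(19,5)=46512 g(19,7)=26163 g(19,9)=11457 g(19,11)=3857 g(19,13)=968 g(19,15)=171 g(19,17)=19 g(19,19)=1
t=20: g(20,-2)=41990 g(20,0)=107236 g(20,2)=129200 g(20,4)=110466 g(20,6)=72675 g(20,8)=37620 g(20,10)=15314 g(20,12)=4825 g(20,14)=1139 g(20,16)=190 g(20,18)=20 g(20,20)=1
t=21: g(21,-1)=149226 g(21,1)=236436 g(21,3)=239666 g(21,5)=183141 g(21,7)=110295 g(21,9)=52934 g(21,11)=20139 g(21,13)=5964 g(21,15)=1329 g(21,17)=210 g(21,19)=21 g(21,21)=1
t=22: g(22,-2)=149226 g(22,0)=385662 g(22,2)=476102 g(22,4)=422807 g(22,6)=293436 g(22,8)=163229 g(22,10)=73073 g(22,12)=26103 g(22,14)=7293 g(22,16)=1539 g(22,18)=231 g(22,20)=22 g(22,22)=1
t=23: g(23,-1)=534888 g(23,1)=861764 g(23,3)=898909 g(23,5)=716243 g(23,7)=456665 g(23,9)=236302 g(23,11)=99176 g(23,13)=33396 g(23,15)=8832 g(23,17)=1770 g(23,19)=253 g(23,21)=23 g(23,23)=1
t=24: g(24,-2)=534888 g(24,0)=1396652 g(24,2)=1760673 g(24,4)=1615152 g(24,6)=1172908 g(24,8)=692967 g(24,10)=335478 g(24,12)=132572 g(24,14)=42228 g(24,16)=10602 g(24,18)=2023 g(24,20)=276 g(24,22)=24 g(24,24)=1
Paths never hitting -3: Σ_s g(24,s) = 7696444
Paths hitting -3: 2^24 - 7696444 = 9080772
P = 9080772/16777216 = 2270193/4194304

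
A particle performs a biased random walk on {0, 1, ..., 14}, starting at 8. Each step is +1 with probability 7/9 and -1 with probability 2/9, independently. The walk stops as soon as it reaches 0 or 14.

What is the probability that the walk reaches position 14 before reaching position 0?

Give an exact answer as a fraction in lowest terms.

Answer: 15070954549/15071623477

Derivation:
Biased walk: p = 7/9, q = 2/9, r = q/p = 2/7
Gambler's ruin: P(hit 14 before 0 | start at 8) = (1 - r^a)/(1 - r^N)
r^8 = 256/5764801; r^14 = 16384/678223072849
P = (1 - 256/5764801) / (1 - 16384/678223072849) = 5764545/5764801 / 678223056465/678223072849 = 15070954549/15071623477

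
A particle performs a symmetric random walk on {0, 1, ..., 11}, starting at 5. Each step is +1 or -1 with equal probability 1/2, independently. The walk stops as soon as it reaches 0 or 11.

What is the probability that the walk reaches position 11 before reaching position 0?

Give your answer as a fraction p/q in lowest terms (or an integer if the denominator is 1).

Answer: 5/11

Derivation:
Symmetric walk (p = 1/2): the harmonic-function argument gives P(hit 11 before 0 | start at 5) = a/N.
P = 5/11 = 5/11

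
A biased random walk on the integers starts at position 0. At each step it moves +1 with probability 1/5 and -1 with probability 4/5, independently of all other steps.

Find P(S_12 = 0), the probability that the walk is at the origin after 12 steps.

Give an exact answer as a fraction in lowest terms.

To be at 0 after 12 steps: need exactly 6 steps of +1 and 6 of -1.
Number of such sequences: C(12,6) = 924
Each has probability (1/5)^6 · (4/5)^6 = 4096/244140625
P = 924 · 4096/244140625 = 3784704/244140625

Answer: 3784704/244140625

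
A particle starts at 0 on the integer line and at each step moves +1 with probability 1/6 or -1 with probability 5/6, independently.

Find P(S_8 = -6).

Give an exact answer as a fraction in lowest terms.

Answer: 78125/209952

Derivation:
To reach position -6 after 8 steps: need 1 step of +1 and 7 steps of -1.
Number of such sequences: C(8,1) = 8
Each has probability (1/6)^1 · (5/6)^7 = 78125/1679616
P = 8 · 78125/1679616 = 78125/209952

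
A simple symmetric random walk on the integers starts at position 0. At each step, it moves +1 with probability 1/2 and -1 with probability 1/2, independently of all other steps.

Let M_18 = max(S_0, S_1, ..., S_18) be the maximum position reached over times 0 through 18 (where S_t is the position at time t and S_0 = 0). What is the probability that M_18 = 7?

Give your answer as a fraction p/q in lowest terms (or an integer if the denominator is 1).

Let M_18 = max(S_0,...,S_18). Use the reflection principle: for j ≥ 1, #{paths with M_18 ≥ j} = #{S_18 ≥ j} + #{S_18 ≥ j+1}.
By reflection, #{M_18 ≥ 7} = #{S_18 ≥ 7} + #{S_18 ≥ 8} = 12616 + 12616 = 25232.
#{M_18 ≥ 8} = #{S_18 ≥ 8} + #{S_18 ≥ 9} = 12616 + 4048 = 16664.
#{M_18 = 7} = 25232 - 16664 = 8568.
P(M_18 = 7) = 8568/262144 = 1071/32768

Answer: 1071/32768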